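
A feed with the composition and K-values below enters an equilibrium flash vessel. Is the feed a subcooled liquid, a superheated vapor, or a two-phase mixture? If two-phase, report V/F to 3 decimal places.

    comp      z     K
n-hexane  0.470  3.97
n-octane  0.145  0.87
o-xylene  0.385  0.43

ΣzᵢKᵢ = 2.158; Σzᵢ/Kᵢ = 1.180.
Both exceed 1, so a two-phase solution exists.
Rachford–Rice: g(ψ) = Σ zᵢ(Kᵢ−1)/(1+ψ(Kᵢ−1)) = 0.
Iterate (Newton) starting at ψ = 0.53:
  ψ = 0.530: g = 0.2076, g' = -0.885 → ψ = 0.764
  ψ = 0.764: g = 0.0170, g' = -0.784 → ψ = 0.786
Converged at ψ = 0.786.

two-phase, V/F = 0.786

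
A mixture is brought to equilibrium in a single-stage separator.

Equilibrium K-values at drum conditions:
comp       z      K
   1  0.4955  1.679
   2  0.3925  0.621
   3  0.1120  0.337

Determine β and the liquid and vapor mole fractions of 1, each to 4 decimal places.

β = 0.3618, x_1 = 0.3978, y_1 = 0.6679

Let β = V/F and solve Σ zᵢ(Kᵢ−1)/(1+β(Kᵢ−1)) = 0.
Check two-phase: ΣzᵢKᵢ = 1.1134 > 1 and Σzᵢ/Kᵢ = 1.2595 > 1, so g(0) = 0.1134 > 0 and g(1) = -0.2595 < 0.
Newton iteration, β⁰ = 0.5:
  β = 0.5000: g = -0.04344, g' = -0.3233 → β = 0.3656
  β = 0.3656: g = -0.00117, g' = -0.3084 → β = 0.3618
Converged at β = 0.3618.
Compositions from xᵢ = zᵢ/(1+β(Kᵢ−1)), yᵢ = Kᵢxᵢ:
  1: x = 0.3978, y = 0.6679
  2: x = 0.4549, y = 0.2825
  3: x = 0.1473, y = 0.0497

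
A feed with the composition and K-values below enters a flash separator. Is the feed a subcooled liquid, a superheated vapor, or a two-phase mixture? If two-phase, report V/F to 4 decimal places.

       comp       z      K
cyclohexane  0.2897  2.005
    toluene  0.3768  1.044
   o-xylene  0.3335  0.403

ΣzᵢKᵢ = 1.1086; Σzᵢ/Kᵢ = 1.3330.
Both exceed 1, so a two-phase solution exists.
Rachford–Rice: g(ψ) = Σ zᵢ(Kᵢ−1)/(1+ψ(Kᵢ−1)) = 0.
Iterate (Newton) starting at ψ = 0.5:
  ψ = 0.5000: g = -0.07382, g' = -0.3719 → ψ = 0.3015
  ψ = 0.3015: g = -0.00299, g' = -0.3498 → ψ = 0.2929
Converged at ψ = 0.2929.

two-phase, V/F = 0.2929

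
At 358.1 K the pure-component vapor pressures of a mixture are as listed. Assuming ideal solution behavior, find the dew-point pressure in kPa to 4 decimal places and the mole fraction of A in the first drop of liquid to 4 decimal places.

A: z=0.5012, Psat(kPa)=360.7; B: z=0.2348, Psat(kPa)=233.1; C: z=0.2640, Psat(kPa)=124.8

Pdew = 221.6215 kPa, x_A = 0.3079

At the dew point ψ → 1, so Σzᵢ/Kᵢ = 1 with Kᵢ = Pᵢˢᵃᵗ/P ⇒ 1/P = Σzᵢ/Pᵢˢᵃᵗ.
1/P = 0.5012/360.7 + 0.2348/233.1 + 0.2640/124.8 = 0.0045122 ⇒ P = 221.6215 kPa
xᵢ = zᵢP/Pᵢˢᵃᵗ ⇒ x_A = 0.5012·221.6215/360.7 = 0.3079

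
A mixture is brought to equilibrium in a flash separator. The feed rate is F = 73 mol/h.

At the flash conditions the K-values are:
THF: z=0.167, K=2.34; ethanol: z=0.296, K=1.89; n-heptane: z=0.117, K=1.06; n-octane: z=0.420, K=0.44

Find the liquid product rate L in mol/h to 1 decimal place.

Let β = V/F and solve Σ zᵢ(Kᵢ−1)/(1+β(Kᵢ−1)) = 0.
g(0) = ΣzᵢKᵢ − 1 = 0.259 and g(1) = 1 − Σzᵢ/Kᵢ = -0.293, so a root lies in (0, 1).
Iterate (Newton) starting at β = 0.5:
  β = 0.500: g = -0.0035, g' = -0.474 → β = 0.493
Converged at β = 0.493.
Then V = β·F = 0.4925·73 = 36.0 mol/h and L = F − V = 37.0 mol/h.

L = 37.0 mol/h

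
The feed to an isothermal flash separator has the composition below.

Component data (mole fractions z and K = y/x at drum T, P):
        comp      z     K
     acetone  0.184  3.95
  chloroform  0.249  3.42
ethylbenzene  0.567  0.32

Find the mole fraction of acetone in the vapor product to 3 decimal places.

y_acetone = 0.324

Rachford–Rice: g(β) = Σ zᵢ(Kᵢ−1)/(1+β(Kᵢ−1)) = 0.
Check two-phase: ΣzᵢKᵢ = 1.760 > 1 and Σzᵢ/Kᵢ = 1.891 > 1, so g(0) = 0.760 > 0 and g(1) = -0.891 < 0.
Newton–Raphson from β = 0.5:
  β = 0.500: g = -0.0922, g' = -1.162 → β = 0.421
Converged at β = 0.421.
Compositions from xᵢ = zᵢ/(1+β(Kᵢ−1)), yᵢ = Kᵢxᵢ:
  acetone: x = 0.082, y = 0.324
  chloroform: x = 0.123, y = 0.422
  ethylbenzene: x = 0.795, y = 0.254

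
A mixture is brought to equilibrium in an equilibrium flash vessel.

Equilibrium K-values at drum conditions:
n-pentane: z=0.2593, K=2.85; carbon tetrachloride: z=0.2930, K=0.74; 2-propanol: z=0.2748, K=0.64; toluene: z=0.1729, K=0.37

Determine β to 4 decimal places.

Rachford–Rice: g(β) = Σ zᵢ(Kᵢ−1)/(1+β(Kᵢ−1)) = 0.
Feasibility: ΣzᵢKᵢ = 1.1957, Σzᵢ/Kᵢ = 1.3836 — both > 1, two phases present.
Newton iteration, β⁰ = 0.63:
  β = 0.6300: g = -0.17814, g' = -0.4658 → β = 0.2476
  β = 0.2476: g = 0.00993, g' = -0.5793 → β = 0.2647
  β = 0.2647: g = 0.00012, g' = -0.5651 → β = 0.2649
Converged at β = 0.2649.

β = 0.2649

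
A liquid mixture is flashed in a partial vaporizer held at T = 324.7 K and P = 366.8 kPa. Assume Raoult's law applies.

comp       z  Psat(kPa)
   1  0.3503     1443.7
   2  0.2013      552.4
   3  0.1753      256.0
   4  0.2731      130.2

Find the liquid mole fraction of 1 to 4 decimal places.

Raoult's law: Kᵢ = Pᵢˢᵃᵗ/P = Pᵢˢᵃᵗ/366.8.
  K_1 = 1443.7/366.8 = 3.935932, K_2 = 552.4/366.8 = 1.505998, K_3 = 256.0/366.8 = 0.697928, K_4 = 130.2/366.8 = 0.354962
Rachford–Rice: g(ψ) = Σ zᵢ(Kᵢ−1)/(1+ψ(Kᵢ−1)) = 0.
Check two-phase: ΣzᵢKᵢ = 1.9012 > 1 and Σzᵢ/Kᵢ = 1.2432 > 1, so g(0) = 0.9012 > 0 and g(1) = -0.2432 < 0.
Newton–Raphson from ψ = 0.5:
  ψ = 0.5000: g = 0.17562, g' = -0.7983 → ψ = 0.7200
  ψ = 0.7200: g = 0.00837, g' = -0.7614 → ψ = 0.7310
  ψ = 0.7310: g = -0.00002, g' = -0.7657 → ψ = 0.7309
Converged at ψ = 0.7309.
Compositions from xᵢ = zᵢ/(1+ψ(Kᵢ−1)), yᵢ = Kᵢxᵢ:
  1: x = 0.1113, y = 0.4383
  2: x = 0.1470, y = 0.2213
  3: x = 0.2250, y = 0.1570
  4: x = 0.5167, y = 0.1834

x_1 = 0.1113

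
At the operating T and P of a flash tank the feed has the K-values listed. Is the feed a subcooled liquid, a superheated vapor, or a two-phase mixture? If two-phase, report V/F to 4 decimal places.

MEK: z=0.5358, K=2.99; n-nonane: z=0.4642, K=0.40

two-phase, V/F = 0.6597

ΣzᵢKᵢ = 1.7877; Σzᵢ/Kᵢ = 1.3397.
Both exceed 1, so a two-phase solution exists.
Rachford–Rice: g(ψ) = Σ zᵢ(Kᵢ−1)/(1+ψ(Kᵢ−1)) = 0.
Newton–Raphson from ψ = 0.67:
  ψ = 0.6700: g = -0.00879, g' = -0.8570 → ψ = 0.6597
Converged at ψ = 0.6597.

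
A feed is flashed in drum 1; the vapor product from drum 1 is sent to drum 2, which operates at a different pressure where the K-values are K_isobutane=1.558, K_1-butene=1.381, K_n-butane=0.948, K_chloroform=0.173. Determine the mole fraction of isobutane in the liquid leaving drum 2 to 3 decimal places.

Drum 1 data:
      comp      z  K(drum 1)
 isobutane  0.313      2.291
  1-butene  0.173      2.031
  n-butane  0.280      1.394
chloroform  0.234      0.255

Drum 1:
Let ψ₁ = V/F and solve Σ zᵢ(Kᵢ−1)/(1+ψ₁(Kᵢ−1)) = 0.
Check two-phase: ΣzᵢKᵢ = 1.518 > 1 and Σzᵢ/Kᵢ = 1.340 > 1, so g(0) = 0.518 > 0 and g(1) = -0.340 < 0.
Iterate (Newton) starting at ψ₁ = 0.65:
  ψ₁ = 0.650: g = 0.0763, g' = -0.736 → ψ₁ = 0.754
  ψ₁ = 0.754: g = -0.0073, g' = -0.894 → ψ₁ = 0.745
Converged at ψ₁ = 0.745.
Drum-1 compositions:
  isobutane: x = 0.160, y = 0.365
  1-butene: x = 0.098, y = 0.199
  n-butane: x = 0.216, y = 0.302
  chloroform: x = 0.526, y = 0.134
Drum-2 feed = drum-1 vapor: z₂ = (0.3654, 0.1987, 0.3017, 0.1342).
Drum 2:
Let ψ₂ = V/F and solve Σ zᵢ(Kᵢ−1)/(1+ψ₂(Kᵢ−1)) = 0.
Check two-phase: ΣzᵢKᵢ = 1.153 > 1 and Σzᵢ/Kᵢ = 1.472 > 1, so g(0) = 0.153 > 0 and g(1) = -0.472 < 0.
Iterate (Newton) starting at ψ₂ = 0.7:
  ψ₂ = 0.700: g = -0.0734, g' = -0.595 → ψ₂ = 0.577
  ψ₂ = 0.577: g = -0.0120, g' = -0.421 → ψ₂ = 0.548
  ψ₂ = 0.548: g = -0.0004, g' = -0.394 → ψ₂ = 0.547
Converged at ψ₂ = 0.547.
  isobutane: x = 0.280, y = 0.436
  1-butene: x = 0.164, y = 0.227
  n-butane: x = 0.311, y = 0.294
  chloroform: x = 0.245, y = 0.042

x_isobutane (drum 2) = 0.280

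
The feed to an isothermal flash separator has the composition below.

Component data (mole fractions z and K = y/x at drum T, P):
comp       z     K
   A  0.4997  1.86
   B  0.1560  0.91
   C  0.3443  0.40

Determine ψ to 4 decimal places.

ψ = 0.4785

Rachford–Rice: g(ψ) = Σ zᵢ(Kᵢ−1)/(1+ψ(Kᵢ−1)) = 0.
g(0) = ΣzᵢKᵢ − 1 = 0.2091 and g(1) = 1 − Σzᵢ/Kᵢ = -0.3008, so a root lies in (0, 1).
Newton iteration, ψ⁰ = 0.33:
  ψ = 0.3300: g = 0.06269, g' = -0.4183 → ψ = 0.4799
  ψ = 0.4799: g = -0.00058, g' = -0.4310 → ψ = 0.4785
Converged at ψ = 0.4785.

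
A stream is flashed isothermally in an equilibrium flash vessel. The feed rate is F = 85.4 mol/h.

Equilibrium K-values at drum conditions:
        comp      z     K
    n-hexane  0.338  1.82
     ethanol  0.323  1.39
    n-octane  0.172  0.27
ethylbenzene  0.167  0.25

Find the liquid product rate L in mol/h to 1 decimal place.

L = 57.6 mol/h

Rachford–Rice: g(V/F) = Σ zᵢ(Kᵢ−1)/(1+V/F(Kᵢ−1)) = 0.
Feasibility: ΣzᵢKᵢ = 1.152, Σzᵢ/Kᵢ = 1.723 — both > 1, two phases present.
Iterate (Newton) starting at V/F = 0.44:
  V/F = 0.440: g = -0.0607, g' = -0.567 → V/F = 0.333
  V/F = 0.333: g = -0.0036, g' = -0.506 → V/F = 0.326
Converged at V/F = 0.326.
Then V = V/F·F = 0.3258·85.4 = 27.8 mol/h and L = F − V = 57.6 mol/h.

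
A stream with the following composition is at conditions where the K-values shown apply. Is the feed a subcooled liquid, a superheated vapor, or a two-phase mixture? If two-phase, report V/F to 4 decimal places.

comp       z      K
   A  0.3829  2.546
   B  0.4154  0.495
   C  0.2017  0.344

ΣzᵢKᵢ = 1.2499; Σzᵢ/Kᵢ = 1.5759.
Both exceed 1, so a two-phase solution exists.
Rachford–Rice: g(ψ) = Σ zᵢ(Kᵢ−1)/(1+ψ(Kᵢ−1)) = 0.
Iterate (Newton) starting at ψ = 0.32:
  ψ = 0.3200: g = -0.02165, g' = -0.6994 → ψ = 0.2891
  ψ = 0.2891: g = 0.00023, g' = -0.7146 → ψ = 0.2894
Converged at ψ = 0.2894.

two-phase, V/F = 0.2894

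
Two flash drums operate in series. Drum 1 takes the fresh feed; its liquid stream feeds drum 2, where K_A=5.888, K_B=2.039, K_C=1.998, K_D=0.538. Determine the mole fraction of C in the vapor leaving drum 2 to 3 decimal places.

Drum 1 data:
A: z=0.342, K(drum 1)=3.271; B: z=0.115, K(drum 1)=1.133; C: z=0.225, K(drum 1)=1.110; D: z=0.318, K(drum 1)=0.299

y_C (drum 2) = 0.252

Drum 1:
Rachford–Rice: g(ψ₁) = Σ zᵢ(Kᵢ−1)/(1+ψ₁(Kᵢ−1)) = 0.
g(0) = ΣzᵢKᵢ − 1 = 0.594 and g(1) = 1 − Σzᵢ/Kᵢ = -0.472, so a root lies in (0, 1).
Newton–Raphson from ψ₁ = 0.67:
  ψ₁ = 0.670: g = -0.0752, g' = -0.837 → ψ₁ = 0.580
  ψ₁ = 0.580: g = -0.0031, g' = -0.776 → ψ₁ = 0.576
Converged at ψ₁ = 0.576.
Drum-1 compositions:
  A: x = 0.148, y = 0.485
  B: x = 0.107, y = 0.121
  C: x = 0.212, y = 0.235
  D: x = 0.533, y = 0.159
Drum-2 feed = drum-1 liquid: z₂ = (0.1482, 0.1068, 0.2116, 0.5334).
Drum 2:
Iterate (Newton) starting at ψ₂ = 0.5:
  ψ₂ = 0.500: g = 0.1037, g' = -0.635 → ψ₂ = 0.663
  ψ₂ = 0.663: g = 0.0081, g' = -0.550 → ψ₂ = 0.678
Converged at ψ₂ = 0.678.
  A: x = 0.034, y = 0.202
  B: x = 0.063, y = 0.128
  C: x = 0.126, y = 0.252
  D: x = 0.777, y = 0.418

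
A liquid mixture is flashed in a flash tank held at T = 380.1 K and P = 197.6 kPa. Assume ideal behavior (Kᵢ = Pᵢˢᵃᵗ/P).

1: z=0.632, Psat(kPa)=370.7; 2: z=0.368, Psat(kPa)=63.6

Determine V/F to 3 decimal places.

Raoult's law: Kᵢ = Pᵢˢᵃᵗ/P = Pᵢˢᵃᵗ/197.6.
  K_1 = 370.7/197.6 = 1.87601, K_2 = 63.6/197.6 = 0.32186
Rachford–Rice: g(V/F) = Σ zᵢ(Kᵢ−1)/(1+V/F(Kᵢ−1)) = 0.
Check two-phase: ΣzᵢKᵢ = 1.304 > 1 and Σzᵢ/Kᵢ = 1.480 > 1, so g(0) = 0.304 > 0 and g(1) = -0.480 < 0.
Binary case is linear: z₁(K₁−1)(1+V/F(K₂−1)) + z₂(K₂−1)(1+V/F(K₁−1)) = 0
⇒ V/F = [z₁(K₁−1)+z₂(K₂−1)] / [−(K₁−1)(K₂−1)] = 0.3041/0.5941 = 0.512

V/F = 0.512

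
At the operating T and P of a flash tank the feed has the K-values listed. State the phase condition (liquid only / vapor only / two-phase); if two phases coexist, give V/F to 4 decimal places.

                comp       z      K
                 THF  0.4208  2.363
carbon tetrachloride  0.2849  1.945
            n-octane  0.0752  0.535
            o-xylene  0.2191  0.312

two-phase, V/F = 0.8434

ΣzᵢKᵢ = 1.6571; Σzᵢ/Kᵢ = 1.1674.
Both exceed 1, so a two-phase solution exists.
Rachford–Rice: g(ψ) = Σ zᵢ(Kᵢ−1)/(1+ψ(Kᵢ−1)) = 0.
Newton–Raphson from ψ = 0.57:
  ψ = 0.5700: g = 0.20219, g' = -0.6659 → ψ = 0.8736
  ψ = 0.8736: g = -0.02748, g' = -0.9370 → ψ = 0.8443
  ψ = 0.8443: g = -0.00083, g' = -0.8822 → ψ = 0.8434
Converged at ψ = 0.8434.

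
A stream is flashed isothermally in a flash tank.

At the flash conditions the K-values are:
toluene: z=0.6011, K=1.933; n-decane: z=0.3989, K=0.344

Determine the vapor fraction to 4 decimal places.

ψ = 0.4888

Material balance + equilibrium reduce to Σ zᵢ(Kᵢ−1)/(1+ψ(Kᵢ−1)) = 0.
Feasibility: ΣzᵢKᵢ = 1.2991, Σzᵢ/Kᵢ = 1.4706 — both > 1, two phases present.
Binary case is linear: z₁(K₁−1)(1+ψ(K₂−1)) + z₂(K₂−1)(1+ψ(K₁−1)) = 0
⇒ ψ = [z₁(K₁−1)+z₂(K₂−1)] / [−(K₁−1)(K₂−1)] = 0.29915/0.61205 = 0.4888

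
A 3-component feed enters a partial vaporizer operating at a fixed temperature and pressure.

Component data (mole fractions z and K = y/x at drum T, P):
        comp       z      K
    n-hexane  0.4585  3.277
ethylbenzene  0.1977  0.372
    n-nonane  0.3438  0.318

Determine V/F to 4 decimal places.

Material balance + equilibrium reduce to Σ zᵢ(Kᵢ−1)/(1+V/F(Kᵢ−1)) = 0.
Feasibility: ΣzᵢKᵢ = 1.6854, Σzᵢ/Kᵢ = 1.7525 — both > 1, two phases present.
Newton–Raphson from V/F = 0.5:
  V/F = 0.5000: g = -0.04859, g' = -1.0537 → V/F = 0.4539
  V/F = 0.4539: g = 0.00015, g' = -1.0628 → V/F = 0.4540
Converged at V/F = 0.4540.

V/F = 0.4540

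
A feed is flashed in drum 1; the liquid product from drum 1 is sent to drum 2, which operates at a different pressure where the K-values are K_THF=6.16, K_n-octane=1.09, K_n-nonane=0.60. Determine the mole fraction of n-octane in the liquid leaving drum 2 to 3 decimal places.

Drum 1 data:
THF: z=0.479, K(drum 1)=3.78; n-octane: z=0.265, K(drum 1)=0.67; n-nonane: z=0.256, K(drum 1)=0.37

Drum 1:
Let ψ₁ = V/F and solve Σ zᵢ(Kᵢ−1)/(1+ψ₁(Kᵢ−1)) = 0.
Feasibility: ΣzᵢKᵢ = 2.083, Σzᵢ/Kᵢ = 1.214 — both > 1, two phases present.
Newton–Raphson from ψ₁ = 0.35:
  ψ₁ = 0.350: g = 0.3692, g' = -1.155 → ψ₁ = 0.670
  ψ₁ = 0.670: g = 0.0742, g' = -0.804 → ψ₁ = 0.762
Converged at ψ₁ = 0.762.
Drum-1 compositions:
  THF: x = 0.154, y = 0.581
  n-octane: x = 0.354, y = 0.237
  n-nonane: x = 0.492, y = 0.182
Drum-2 feed = drum-1 liquid: z₂ = (0.1536, 0.3540, 0.4924).
Drum 2:
Let ψ₂ = V/F and solve Σ zᵢ(Kᵢ−1)/(1+ψ₂(Kᵢ−1)) = 0.
Check two-phase: ΣzᵢKᵢ = 1.628 > 1 and Σzᵢ/Kᵢ = 1.170 > 1, so g(0) = 0.628 > 0 and g(1) = -0.170 < 0.
Iterate (Newton) starting at ψ₂ = 0.5:
  ψ₂ = 0.500: g = 0.0057, g' = -0.445 → ψ₂ = 0.513
Converged at ψ₂ = 0.513.
  THF: x = 0.042, y = 0.259
  n-octane: x = 0.338, y = 0.369
  n-nonane: x = 0.619, y = 0.372

x_n-octane (drum 2) = 0.338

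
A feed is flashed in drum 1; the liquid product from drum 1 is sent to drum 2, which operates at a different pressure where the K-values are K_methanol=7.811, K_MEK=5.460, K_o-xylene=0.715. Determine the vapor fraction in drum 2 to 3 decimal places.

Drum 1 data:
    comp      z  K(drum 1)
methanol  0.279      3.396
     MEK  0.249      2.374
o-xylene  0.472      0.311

V/F (drum 2) = 0.818

Drum 1:
Rachford–Rice: g(ψ₁) = Σ zᵢ(Kᵢ−1)/(1+ψ₁(Kᵢ−1)) = 0.
g(0) = ΣzᵢKᵢ − 1 = 0.685 and g(1) = 1 − Σzᵢ/Kᵢ = -0.705, so a root lies in (0, 1).
Iterate (Newton) starting at ψ₁ = 0.5:
  ψ₁ = 0.500: g = 0.0108, g' = -1.018 → ψ₁ = 0.511
Converged at ψ₁ = 0.511.
Drum-1 compositions:
  methanol: x = 0.125, y = 0.426
  MEK: x = 0.146, y = 0.347
  o-xylene: x = 0.728, y = 0.226
Drum-2 feed = drum-1 liquid: z₂ = (0.1255, 0.1463, 0.7282).
Drum 2:
Newton iteration, ψ₂⁰ = 0.31:
  ψ₂ = 0.310: g = 0.3210, g' = -1.185 → ψ₂ = 0.581
  ψ₂ = 0.581: g = 0.1055, g' = -0.548 → ψ₂ = 0.773
  ψ₂ = 0.773: g = 0.0168, g' = -0.393 → ψ₂ = 0.816
  ψ₂ = 0.816: g = 0.0005, g' = -0.371 → ψ₂ = 0.818
Converged at ψ₂ = 0.818.
  methanol: x = 0.019, y = 0.149
  MEK: x = 0.031, y = 0.172
  o-xylene: x = 0.949, y = 0.679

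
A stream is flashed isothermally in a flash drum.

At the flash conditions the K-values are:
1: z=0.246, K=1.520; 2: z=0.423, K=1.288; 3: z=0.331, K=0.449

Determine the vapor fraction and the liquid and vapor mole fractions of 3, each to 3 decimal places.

ψ = 0.319, x_3 = 0.402, y_3 = 0.180

Newton–Raphson from ψ = 0.54:
  ψ = 0.540: g = -0.0543, g' = -0.270 → ψ = 0.339
  ψ = 0.339: g = -0.0046, g' = -0.229 → ψ = 0.319
Converged at ψ = 0.319.
Compositions from xᵢ = zᵢ/(1+ψ(Kᵢ−1)), yᵢ = Kᵢxᵢ:
  1: x = 0.211, y = 0.321
  2: x = 0.387, y = 0.499
  3: x = 0.402, y = 0.180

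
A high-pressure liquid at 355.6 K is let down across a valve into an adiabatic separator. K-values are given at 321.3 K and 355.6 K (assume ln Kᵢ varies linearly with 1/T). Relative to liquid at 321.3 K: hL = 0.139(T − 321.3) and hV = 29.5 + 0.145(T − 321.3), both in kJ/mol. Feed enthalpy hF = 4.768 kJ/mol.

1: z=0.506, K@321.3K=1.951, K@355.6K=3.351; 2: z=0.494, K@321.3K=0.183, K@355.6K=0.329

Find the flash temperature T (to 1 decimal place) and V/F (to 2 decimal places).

Adiabatic flash: solve Rachford–Rice at each trial T, then check hF = ψ·hV(T) + (1−ψ)·hL(T).
  T = 321.3 K: K = (1.951, 0.183), RR gives ψ = 0.100, H_out = 2.947 kJ/mol
  T = 355.6 K: K = (3.351, 0.329), RR gives ψ = 0.544, H_out = 20.927 kJ/mol
  T = 338.5 K: K = (2.594, 0.249), RR gives ψ = 0.364, H_out = 13.170 kJ/mol
  T = 329.9 K: K = (2.258, 0.214), RR gives ψ = 0.251, H_out = 8.627 kJ/mol
  T = 325.6 K: K = (2.101, 0.198), RR gives ψ = 0.182, H_out = 5.985 kJ/mol
  T = 323.5 K: K = (2.027, 0.191), RR gives ψ = 0.144, H_out = 4.561 kJ/mol
Linear interpolation between T = 323.5 (H_out = 4.561) and T = 325.6 (H_out = 5.985) on hF = 4.768 gives T ≈ 323.8 K, at which ψ = 0.15.

T = 323.8 K, V/F = 0.15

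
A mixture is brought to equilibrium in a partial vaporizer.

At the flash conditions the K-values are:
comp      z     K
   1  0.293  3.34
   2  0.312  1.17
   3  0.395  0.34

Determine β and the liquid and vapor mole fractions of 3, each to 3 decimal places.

β = 0.467, x_3 = 0.571, y_3 = 0.194

Material balance + equilibrium reduce to Σ zᵢ(Kᵢ−1)/(1+β(Kᵢ−1)) = 0.
g(0) = ΣzᵢKᵢ − 1 = 0.478 and g(1) = 1 − Σzᵢ/Kᵢ = -0.516, so a root lies in (0, 1).
Newton iteration, β⁰ = 0.5:
  β = 0.500: g = -0.0243, g' = -0.732 → β = 0.467
Converged at β = 0.467.
Compositions from xᵢ = zᵢ/(1+β(Kᵢ−1)), yᵢ = Kᵢxᵢ:
  1: x = 0.140, y = 0.468
  2: x = 0.289, y = 0.338
  3: x = 0.571, y = 0.194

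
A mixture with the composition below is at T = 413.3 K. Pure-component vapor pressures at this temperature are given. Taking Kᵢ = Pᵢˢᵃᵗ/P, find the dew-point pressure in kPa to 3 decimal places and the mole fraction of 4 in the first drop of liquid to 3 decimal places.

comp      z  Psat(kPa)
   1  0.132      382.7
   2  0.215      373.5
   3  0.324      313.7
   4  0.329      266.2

At the dew point ψ → 1, so Σzᵢ/Kᵢ = 1 with Kᵢ = Pᵢˢᵃᵗ/P ⇒ 1/P = Σzᵢ/Pᵢˢᵃᵗ.
1/P = 0.132/382.7 + 0.215/373.5 + 0.324/313.7 + 0.329/266.2 = 0.003189 ⇒ P = 313.548 kPa
xᵢ = zᵢP/Pᵢˢᵃᵗ ⇒ x_4 = 0.329·313.548/266.2 = 0.388

Pdew = 313.548 kPa, x_4 = 0.388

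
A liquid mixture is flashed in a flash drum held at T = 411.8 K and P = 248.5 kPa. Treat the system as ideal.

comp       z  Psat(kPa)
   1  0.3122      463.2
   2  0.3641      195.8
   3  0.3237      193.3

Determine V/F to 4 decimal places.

Raoult's law: Kᵢ = Pᵢˢᵃᵗ/P = Pᵢˢᵃᵗ/248.5.
  K_1 = 463.2/248.5 = 1.863984, K_2 = 195.8/248.5 = 0.787928, K_3 = 193.3/248.5 = 0.777867
Rachford–Rice: g(V/F) = Σ zᵢ(Kᵢ−1)/(1+V/F(Kᵢ−1)) = 0.
g(0) = ΣzᵢKᵢ − 1 = 0.1206 and g(1) = 1 − Σzᵢ/Kᵢ = -0.0457, so a root lies in (0, 1).
Iterate (Newton) starting at V/F = 0.5:
  V/F = 0.5000: g = 0.02110, g' = -0.1544 → V/F = 0.6367
  V/F = 0.6367: g = 0.00099, g' = -0.1405 → V/F = 0.6438
Converged at V/F = 0.6438.

V/F = 0.6438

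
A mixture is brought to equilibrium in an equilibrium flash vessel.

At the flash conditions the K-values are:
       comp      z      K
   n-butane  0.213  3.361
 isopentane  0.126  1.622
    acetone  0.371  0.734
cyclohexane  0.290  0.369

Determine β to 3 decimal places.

Let β = V/F and solve Σ zᵢ(Kᵢ−1)/(1+β(Kᵢ−1)) = 0.
Check two-phase: ΣzᵢKᵢ = 1.300 > 1 and Σzᵢ/Kᵢ = 1.432 > 1, so g(0) = 0.300 > 0 and g(1) = -0.432 < 0.
Iterate (Newton) starting at β = 0.51:
  β = 0.510: g = -0.0963, g' = -0.559 → β = 0.338
  β = 0.338: g = 0.0037, g' = -0.619 → β = 0.344
Converged at β = 0.344.

β = 0.344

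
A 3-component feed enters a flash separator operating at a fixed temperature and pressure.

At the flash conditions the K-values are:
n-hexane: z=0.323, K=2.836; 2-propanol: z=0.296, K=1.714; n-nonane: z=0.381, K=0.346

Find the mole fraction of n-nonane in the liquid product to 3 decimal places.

x_n-nonane = 0.645

Rachford–Rice: g(ψ) = Σ zᵢ(Kᵢ−1)/(1+ψ(Kᵢ−1)) = 0.
g(0) = ΣzᵢKᵢ − 1 = 0.555 and g(1) = 1 − Σzᵢ/Kᵢ = -0.388, so a root lies in (0, 1).
Iterate (Newton) starting at ψ = 0.48:
  ψ = 0.480: g = 0.1094, g' = -0.738 → ψ = 0.628
  ψ = 0.628: g = -0.0018, g' = -0.776 → ψ = 0.626
Converged at ψ = 0.626.
Compositions from xᵢ = zᵢ/(1+ψ(Kᵢ−1)), yᵢ = Kᵢxᵢ:
  n-hexane: x = 0.150, y = 0.426
  2-propanol: x = 0.205, y = 0.351
  n-nonane: x = 0.645, y = 0.223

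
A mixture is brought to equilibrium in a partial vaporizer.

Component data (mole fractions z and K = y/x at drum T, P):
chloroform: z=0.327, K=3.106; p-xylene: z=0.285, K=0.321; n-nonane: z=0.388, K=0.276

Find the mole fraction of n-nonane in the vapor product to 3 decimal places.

Rachford–Rice: g(β) = Σ zᵢ(Kᵢ−1)/(1+β(Kᵢ−1)) = 0.
Check two-phase: ΣzᵢKᵢ = 1.214 > 1 and Σzᵢ/Kᵢ = 2.399 > 1, so g(0) = 0.214 > 0 and g(1) = -1.399 < 0.
Newton–Raphson from β = 0.31:
  β = 0.310: g = -0.1907, g' = -1.080 → β = 0.133
  β = 0.133: g = 0.0139, g' = -1.292 → β = 0.144
Converged at β = 0.144.
Compositions from xᵢ = zᵢ/(1+β(Kᵢ−1)), yᵢ = Kᵢxᵢ:
  chloroform: x = 0.251, y = 0.779
  p-xylene: x = 0.316, y = 0.101
  n-nonane: x = 0.433, y = 0.120

y_n-nonane = 0.120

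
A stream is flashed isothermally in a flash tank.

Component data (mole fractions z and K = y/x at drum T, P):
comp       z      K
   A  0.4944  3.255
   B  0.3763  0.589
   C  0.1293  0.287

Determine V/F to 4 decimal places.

V/F = 0.7404

Material balance + equilibrium reduce to Σ zᵢ(Kᵢ−1)/(1+V/F(Kᵢ−1)) = 0.
Check two-phase: ΣzᵢKᵢ = 1.8680 > 1 and Σzᵢ/Kᵢ = 1.2413 > 1, so g(0) = 0.8680 > 0 and g(1) = -0.2413 < 0.
Newton–Raphson from V/F = 0.43:
  V/F = 0.4300: g = 0.24521, g' = -0.8785 → V/F = 0.7091
  V/F = 0.7091: g = 0.02420, g' = -0.7677 → V/F = 0.7406
  V/F = 0.7406: g = -0.00017, g' = -0.7791 → V/F = 0.7404
Converged at V/F = 0.7404.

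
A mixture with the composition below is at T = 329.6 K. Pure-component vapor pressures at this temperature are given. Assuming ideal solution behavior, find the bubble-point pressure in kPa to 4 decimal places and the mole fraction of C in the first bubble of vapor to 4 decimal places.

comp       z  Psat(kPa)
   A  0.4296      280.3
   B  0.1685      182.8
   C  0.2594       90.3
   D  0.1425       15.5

Pbub = 176.8513 kPa, y_C = 0.1324

At the bubble point ψ → 0, so ΣzᵢKᵢ = 1 with Kᵢ = Pᵢˢᵃᵗ/P ⇒ P = ΣzᵢPᵢˢᵃᵗ.
P = 0.4296·280.3 + 0.1685·182.8 + 0.2594·90.3 + 0.1425·15.5 = 176.8513 kPa
yᵢ = zᵢPᵢˢᵃᵗ/P ⇒ y_C = 0.2594·90.3/176.8513 = 0.1324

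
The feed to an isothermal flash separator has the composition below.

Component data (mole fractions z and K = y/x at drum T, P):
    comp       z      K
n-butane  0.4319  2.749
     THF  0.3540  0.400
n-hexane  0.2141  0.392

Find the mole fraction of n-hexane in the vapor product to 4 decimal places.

y_n-hexane = 0.1101

Rachford–Rice: g(ψ) = Σ zᵢ(Kᵢ−1)/(1+ψ(Kᵢ−1)) = 0.
g(0) = ΣzᵢKᵢ − 1 = 0.4128 and g(1) = 1 − Σzᵢ/Kᵢ = -0.5883, so a root lies in (0, 1).
Iterate (Newton) starting at ψ = 0.63:
  ψ = 0.6300: g = -0.19308, g' = -0.8364 → ψ = 0.3992
  ψ = 0.3992: g = -0.00633, g' = -0.8165 → ψ = 0.3914
Converged at ψ = 0.3914.
Compositions from xᵢ = zᵢ/(1+ψ(Kᵢ−1)), yᵢ = Kᵢxᵢ:
  n-butane: x = 0.2564, y = 0.7048
  THF: x = 0.4627, y = 0.1851
  n-hexane: x = 0.2810, y = 0.1101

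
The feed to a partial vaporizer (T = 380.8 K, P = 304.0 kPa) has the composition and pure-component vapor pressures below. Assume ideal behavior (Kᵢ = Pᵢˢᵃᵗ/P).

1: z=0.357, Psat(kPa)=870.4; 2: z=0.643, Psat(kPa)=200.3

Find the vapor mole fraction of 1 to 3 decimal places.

y_1 = 0.443

Raoult's law: Kᵢ = Pᵢˢᵃᵗ/P = Pᵢˢᵃᵗ/304.0.
  K_1 = 870.4/304.0 = 2.86316, K_2 = 200.3/304.0 = 0.65888
Material balance + equilibrium reduce to Σ zᵢ(Kᵢ−1)/(1+V/F(Kᵢ−1)) = 0.
Check two-phase: ΣzᵢKᵢ = 1.446 > 1 and Σzᵢ/Kᵢ = 1.101 > 1, so g(0) = 0.446 > 0 and g(1) = -0.101 < 0.
Newton iteration, V/F⁰ = 0.5:
  V/F = 0.500: g = 0.0799, g' = -0.441 → V/F = 0.681
  V/F = 0.681: g = 0.0074, g' = -0.368 → V/F = 0.701
Converged at V/F = 0.701.
Compositions from xᵢ = zᵢ/(1+V/F(Kᵢ−1)), yᵢ = Kᵢxᵢ:
  1: x = 0.155, y = 0.443
  2: x = 0.845, y = 0.557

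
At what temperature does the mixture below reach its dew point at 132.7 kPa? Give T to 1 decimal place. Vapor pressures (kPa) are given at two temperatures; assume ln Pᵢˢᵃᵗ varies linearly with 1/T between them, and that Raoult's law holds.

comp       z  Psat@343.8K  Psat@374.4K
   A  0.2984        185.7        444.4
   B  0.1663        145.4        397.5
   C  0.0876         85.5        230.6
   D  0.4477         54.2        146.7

T = 357.8 K

Dew-point temperature: Σzᵢ·P/Pᵢˢᵃᵗ(T) = 1. Interpolate ln Pᵢˢᵃᵗ = aᵢ + bᵢ/T.
  T = 343.8 K: ΣzᵢP/Pᵢˢᵃᵗ = 1.5971
  T = 374.4 K: ΣzᵢP/Pᵢˢᵃᵗ = 0.6000
  T = 359.1 K: ΣzᵢP/Pᵢˢᵃᵗ = 0.9585
  T = 351.5 K: ΣzᵢP/Pᵢˢᵃᵗ = 1.2283
  T = 355.3 K: ΣzᵢP/Pᵢˢᵃᵗ = 1.0836
  T = 357.2 K: ΣzᵢP/Pᵢˢᵃᵗ = 1.0188
Interpolating between 357.2 K and 359.1 K gives T ≈ 357.8 K.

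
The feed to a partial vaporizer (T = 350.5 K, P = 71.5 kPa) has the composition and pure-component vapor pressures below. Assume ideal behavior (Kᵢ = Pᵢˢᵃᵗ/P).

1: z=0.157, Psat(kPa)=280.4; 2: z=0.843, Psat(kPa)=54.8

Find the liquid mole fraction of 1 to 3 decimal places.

Raoult's law: Kᵢ = Pᵢˢᵃᵗ/P = Pᵢˢᵃᵗ/71.5.
  K_1 = 280.4/71.5 = 3.92168, K_2 = 54.8/71.5 = 0.76643
Let β = V/F and solve Σ zᵢ(Kᵢ−1)/(1+β(Kᵢ−1)) = 0.
Check two-phase: ΣzᵢKᵢ = 1.262 > 1 and Σzᵢ/Kᵢ = 1.140 > 1, so g(0) = 0.262 > 0 and g(1) = -0.140 < 0.
Newton iteration, β⁰ = 0.35:
  β = 0.350: g = 0.0124, g' = -0.382 → β = 0.382
  β = 0.382: g = 0.0005, g' = -0.354 → β = 0.384
Converged at β = 0.384.
Compositions from xᵢ = zᵢ/(1+β(Kᵢ−1)), yᵢ = Kᵢxᵢ:
  1: x = 0.074, y = 0.290
  2: x = 0.926, y = 0.710

x_1 = 0.074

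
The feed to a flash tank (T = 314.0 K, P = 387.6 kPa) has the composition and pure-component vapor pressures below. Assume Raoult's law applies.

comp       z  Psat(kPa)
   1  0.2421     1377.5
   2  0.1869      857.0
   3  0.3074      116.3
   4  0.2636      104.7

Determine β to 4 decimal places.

β = 0.2977

Raoult's law: Kᵢ = Pᵢˢᵃᵗ/P = Pᵢˢᵃᵗ/387.6.
  K_1 = 1377.5/387.6 = 3.553922, K_2 = 857.0/387.6 = 2.211042, K_3 = 116.3/387.6 = 0.300052, K_4 = 104.7/387.6 = 0.270124
Rachford–Rice: g(β) = Σ zᵢ(Kᵢ−1)/(1+β(Kᵢ−1)) = 0.
g(0) = ΣzᵢKᵢ − 1 = 0.4371 and g(1) = 1 − Σzᵢ/Kᵢ = -1.1530, so a root lies in (0, 1).
Newton–Raphson from β = 0.5:
  β = 0.5000: g = -0.22144, g' = -1.1155 → β = 0.3015
  β = 0.3015: g = -0.00426, g' = -1.1239 → β = 0.2977
Converged at β = 0.2977.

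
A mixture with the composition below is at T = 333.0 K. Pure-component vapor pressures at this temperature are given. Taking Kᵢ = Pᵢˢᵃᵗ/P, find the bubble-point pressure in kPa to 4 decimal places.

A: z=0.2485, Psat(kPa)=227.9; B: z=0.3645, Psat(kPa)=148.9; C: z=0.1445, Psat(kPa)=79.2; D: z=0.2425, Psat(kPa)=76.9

Pbub = 140.9999 kPa

At the bubble point ψ → 0, so ΣzᵢKᵢ = 1 with Kᵢ = Pᵢˢᵃᵗ/P ⇒ P = ΣzᵢPᵢˢᵃᵗ.
P = 0.2485·227.9 + 0.3645·148.9 + 0.1445·79.2 + 0.2425·76.9 = 140.9999 kPa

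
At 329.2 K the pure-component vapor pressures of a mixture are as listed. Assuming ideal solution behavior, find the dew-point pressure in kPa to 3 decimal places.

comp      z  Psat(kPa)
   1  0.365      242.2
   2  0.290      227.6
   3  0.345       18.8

Pdew = 47.321 kPa

At the dew point ψ → 1, so Σzᵢ/Kᵢ = 1 with Kᵢ = Pᵢˢᵃᵗ/P ⇒ 1/P = Σzᵢ/Pᵢˢᵃᵗ.
1/P = 0.365/242.2 + 0.290/227.6 + 0.345/18.8 = 0.021132 ⇒ P = 47.321 kPa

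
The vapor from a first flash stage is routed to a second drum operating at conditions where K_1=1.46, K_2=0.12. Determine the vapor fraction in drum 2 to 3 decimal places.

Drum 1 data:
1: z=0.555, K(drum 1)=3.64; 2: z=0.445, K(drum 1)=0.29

V/F (drum 2) = 0.380

Drum 1:
Newton iteration, ψ₁⁰ = 0.5:
  ψ₁ = 0.500: g = 0.1417, g' = -1.258 → ψ₁ = 0.613
Converged at ψ₁ = 0.613.
Drum-1 compositions:
  1: x = 0.212, y = 0.771
  2: x = 0.788, y = 0.229
Drum-2 feed = drum-1 vapor: z₂ = (0.7715, 0.2285).
Drum 2:
Let ψ₂ = V/F and solve Σ zᵢ(Kᵢ−1)/(1+ψ₂(Kᵢ−1)) = 0.
g(0) = ΣzᵢKᵢ − 1 = 0.154 and g(1) = 1 − Σzᵢ/Kᵢ = -1.433, so a root lies in (0, 1).
Newton iteration, ψ₂⁰ = 0.49:
  ψ₂ = 0.490: g = -0.0640, g' = -0.656 → ψ₂ = 0.392
  ψ₂ = 0.392: g = -0.0066, g' = -0.530 → ψ₂ = 0.380
Converged at ψ₂ = 0.380.
  1: x = 0.657, y = 0.959
  2: x = 0.343, y = 0.041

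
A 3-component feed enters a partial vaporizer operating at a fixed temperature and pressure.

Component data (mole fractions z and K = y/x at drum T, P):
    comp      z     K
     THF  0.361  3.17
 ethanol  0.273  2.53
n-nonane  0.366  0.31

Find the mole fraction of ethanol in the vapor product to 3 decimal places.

Material balance + equilibrium reduce to Σ zᵢ(Kᵢ−1)/(1+V/F(Kᵢ−1)) = 0.
Check two-phase: ΣzᵢKᵢ = 1.949 > 1 and Σzᵢ/Kᵢ = 1.402 > 1, so g(0) = 0.949 > 0 and g(1) = -0.402 < 0.
Newton–Raphson from V/F = 0.51:
  V/F = 0.510: g = 0.2168, g' = -1.000 → V/F = 0.727
  V/F = 0.727: g = -0.0050, g' = -1.101 → V/F = 0.722
Converged at V/F = 0.722.
Compositions from xᵢ = zᵢ/(1+V/F(Kᵢ−1)), yᵢ = Kᵢxᵢ:
  THF: x = 0.141, y = 0.446
  ethanol: x = 0.130, y = 0.328
  n-nonane: x = 0.730, y = 0.226

y_ethanol = 0.328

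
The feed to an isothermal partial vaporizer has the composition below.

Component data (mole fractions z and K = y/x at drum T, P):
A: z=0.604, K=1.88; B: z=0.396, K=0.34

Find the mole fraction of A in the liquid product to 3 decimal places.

x_A = 0.429

Material balance + equilibrium reduce to Σ zᵢ(Kᵢ−1)/(1+ψ(Kᵢ−1)) = 0.
Feasibility: ΣzᵢKᵢ = 1.270, Σzᵢ/Kᵢ = 1.486 — both > 1, two phases present.
Binary case is linear: z₁(K₁−1)(1+ψ(K₂−1)) + z₂(K₂−1)(1+ψ(K₁−1)) = 0
⇒ ψ = [z₁(K₁−1)+z₂(K₂−1)] / [−(K₁−1)(K₂−1)] = 0.2702/0.5808 = 0.465
Compositions from xᵢ = zᵢ/(1+ψ(Kᵢ−1)), yᵢ = Kᵢxᵢ:
  A: x = 0.429, y = 0.806
  B: x = 0.571, y = 0.194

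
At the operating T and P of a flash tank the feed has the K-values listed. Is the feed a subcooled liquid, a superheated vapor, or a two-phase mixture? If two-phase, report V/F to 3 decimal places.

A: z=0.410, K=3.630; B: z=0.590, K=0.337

ΣzᵢKᵢ = 1.687; Σzᵢ/Kᵢ = 1.864.
Both exceed 1, so a two-phase solution exists.
Binary case is linear: z₁(K₁−1)(1+ψ(K₂−1)) + z₂(K₂−1)(1+ψ(K₁−1)) = 0
⇒ ψ = [z₁(K₁−1)+z₂(K₂−1)] / [−(K₁−1)(K₂−1)] = 0.6871/1.7437 = 0.394

two-phase, V/F = 0.394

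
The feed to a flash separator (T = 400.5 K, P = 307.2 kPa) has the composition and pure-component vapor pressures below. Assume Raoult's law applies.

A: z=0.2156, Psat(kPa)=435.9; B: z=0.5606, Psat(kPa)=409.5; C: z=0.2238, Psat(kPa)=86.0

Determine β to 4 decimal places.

β = 0.4499

Raoult's law: Kᵢ = Pᵢˢᵃᵗ/P = Pᵢˢᵃᵗ/307.2.
  K_A = 435.9/307.2 = 1.418945, K_B = 409.5/307.2 = 1.333008, K_C = 86.0/307.2 = 0.279948
Newton iteration, β⁰ = 0.5:
  β = 0.5000: g = -0.01709, g' = -0.3549 → β = 0.4519
  β = 0.4519: g = -0.00065, g' = -0.3287 → β = 0.4499
Converged at β = 0.4499.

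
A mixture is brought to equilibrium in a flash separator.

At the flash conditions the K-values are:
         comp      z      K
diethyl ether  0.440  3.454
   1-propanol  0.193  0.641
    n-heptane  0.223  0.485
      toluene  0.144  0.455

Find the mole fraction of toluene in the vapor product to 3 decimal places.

y_toluene = 0.106

Iterate (Newton) starting at ψ = 0.56:
  ψ = 0.560: g = 0.0937, g' = -0.714 → ψ = 0.691
  ψ = 0.691: g = 0.0041, g' = -0.661 → ψ = 0.697
Converged at ψ = 0.697.
Compositions from xᵢ = zᵢ/(1+ψ(Kᵢ−1)), yᵢ = Kᵢxᵢ:
  diethyl ether: x = 0.162, y = 0.561
  1-propanol: x = 0.257, y = 0.165
  n-heptane: x = 0.348, y = 0.169
  toluene: x = 0.232, y = 0.106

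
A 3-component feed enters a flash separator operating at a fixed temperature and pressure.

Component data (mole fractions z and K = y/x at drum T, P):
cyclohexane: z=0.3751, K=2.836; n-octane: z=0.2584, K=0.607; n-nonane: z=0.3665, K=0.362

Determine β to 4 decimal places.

Let β = V/F and solve Σ zᵢ(Kᵢ−1)/(1+β(Kᵢ−1)) = 0.
Check two-phase: ΣzᵢKᵢ = 1.3533 > 1 and Σzᵢ/Kᵢ = 1.5704 > 1, so g(0) = 0.3533 > 0 and g(1) = -0.5704 < 0.
Iterate (Newton) starting at β = 0.35:
  β = 0.3500: g = 0.00047, g' = -0.7696 → β = 0.3506
Converged at β = 0.3506.

β = 0.3506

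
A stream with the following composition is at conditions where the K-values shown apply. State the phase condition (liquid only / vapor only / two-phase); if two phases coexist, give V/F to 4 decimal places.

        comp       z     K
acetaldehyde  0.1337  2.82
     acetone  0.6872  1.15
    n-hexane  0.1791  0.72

ΣzᵢKᵢ = 1.2963; Σzᵢ/Kᵢ = 0.8937.
Since Σzᵢ/Kᵢ < 1 the mixture is above its dew point — single vapor phase.

vapor only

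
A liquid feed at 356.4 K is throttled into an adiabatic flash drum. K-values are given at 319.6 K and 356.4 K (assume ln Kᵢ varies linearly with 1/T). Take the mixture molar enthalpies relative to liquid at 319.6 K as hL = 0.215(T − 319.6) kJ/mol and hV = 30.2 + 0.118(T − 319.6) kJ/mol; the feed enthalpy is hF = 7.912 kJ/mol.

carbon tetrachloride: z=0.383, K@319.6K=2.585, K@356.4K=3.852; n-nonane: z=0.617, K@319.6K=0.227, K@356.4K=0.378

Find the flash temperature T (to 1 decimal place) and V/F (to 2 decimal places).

T = 329.6 K, V/F = 0.20

Adiabatic flash: solve Rachford–Rice at each trial T, then check hF = ψ·hV(T) + (1−ψ)·hL(T).
  T = 319.6 K: K = (2.585, 0.227), RR gives ψ = 0.106, H_out = 3.207 kJ/mol
  T = 356.4 K: K = (3.852, 0.378), RR gives ψ = 0.399, H_out = 18.549 kJ/mol
  T = 338.0 K: K = (3.190, 0.297), RR gives ψ = 0.263, H_out = 11.432 kJ/mol
  T = 328.8 K: K = (2.880, 0.261), RR gives ψ = 0.190, H_out = 7.542 kJ/mol
  T = 333.4 K: K = (3.033, 0.278), RR gives ψ = 0.227, H_out = 9.529 kJ/mol
  T = 331.1 K: K = (2.956, 0.269), RR gives ψ = 0.209, H_out = 8.547 kJ/mol
Linear interpolation between T = 328.8 (H_out = 7.542) and T = 331.1 (H_out = 8.547) on hF = 7.912 gives T ≈ 329.6 K, at which ψ = 0.20.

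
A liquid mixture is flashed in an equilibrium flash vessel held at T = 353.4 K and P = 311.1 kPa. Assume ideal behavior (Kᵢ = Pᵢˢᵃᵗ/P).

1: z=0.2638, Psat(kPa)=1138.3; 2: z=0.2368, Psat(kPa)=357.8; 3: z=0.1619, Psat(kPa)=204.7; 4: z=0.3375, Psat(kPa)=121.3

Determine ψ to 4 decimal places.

Raoult's law: Kᵢ = Pᵢˢᵃᵗ/P = Pᵢˢᵃᵗ/311.1.
  K_1 = 1138.3/311.1 = 3.658952, K_2 = 357.8/311.1 = 1.150113, K_3 = 204.7/311.1 = 0.657988, K_4 = 121.3/311.1 = 0.389907
Let ψ = V/F and solve Σ zᵢ(Kᵢ−1)/(1+ψ(Kᵢ−1)) = 0.
Check two-phase: ΣzᵢKᵢ = 1.4757 > 1 and Σzᵢ/Kᵢ = 1.3896 > 1, so g(0) = 0.4757 > 0 and g(1) = -0.3896 < 0.
Iterate (Newton) starting at ψ = 0.5:
  ψ = 0.5000: g = -0.02891, g' = -0.6360 → ψ = 0.4545
  ψ = 0.4545: g = 0.00038, g' = -0.6541 → ψ = 0.4551
Converged at ψ = 0.4551.

ψ = 0.4551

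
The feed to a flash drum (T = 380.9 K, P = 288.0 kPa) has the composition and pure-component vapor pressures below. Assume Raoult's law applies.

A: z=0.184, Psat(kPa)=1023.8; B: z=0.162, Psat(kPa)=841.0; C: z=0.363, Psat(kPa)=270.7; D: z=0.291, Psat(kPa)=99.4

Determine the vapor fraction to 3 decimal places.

ψ = 0.590

Raoult's law: Kᵢ = Pᵢˢᵃᵗ/P = Pᵢˢᵃᵗ/288.0.
  K_A = 1023.8/288.0 = 3.55486, K_B = 841.0/288.0 = 2.92014, K_C = 270.7/288.0 = 0.93993, K_D = 99.4/288.0 = 0.34514
Material balance + equilibrium reduce to Σ zᵢ(Kᵢ−1)/(1+ψ(Kᵢ−1)) = 0.
g(0) = ΣzᵢKᵢ − 1 = 0.569 and g(1) = 1 − Σzᵢ/Kᵢ = -0.337, so a root lies in (0, 1).
Newton iteration, ψ⁰ = 0.45:
  ψ = 0.450: g = 0.0930, g' = -0.684 → ψ = 0.586
  ψ = 0.586: g = 0.0029, g' = -0.655 → ψ = 0.590
Converged at ψ = 0.590.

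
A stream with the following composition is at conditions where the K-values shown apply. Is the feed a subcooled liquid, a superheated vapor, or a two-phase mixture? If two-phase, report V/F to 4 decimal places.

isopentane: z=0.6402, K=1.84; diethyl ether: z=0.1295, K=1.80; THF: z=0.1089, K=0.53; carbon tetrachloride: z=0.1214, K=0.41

superheated vapor

ΣzᵢKᵢ = 1.5186; Σzᵢ/Kᵢ = 0.9214.
Since Σzᵢ/Kᵢ < 1 the mixture is above its dew point — single vapor phase.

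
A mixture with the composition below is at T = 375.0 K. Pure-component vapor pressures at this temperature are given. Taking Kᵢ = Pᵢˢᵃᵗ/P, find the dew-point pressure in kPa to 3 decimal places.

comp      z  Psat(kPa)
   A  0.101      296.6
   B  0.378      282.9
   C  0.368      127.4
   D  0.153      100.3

At the dew point ψ → 1, so Σzᵢ/Kᵢ = 1 with Kᵢ = Pᵢˢᵃᵗ/P ⇒ 1/P = Σzᵢ/Pᵢˢᵃᵗ.
1/P = 0.101/296.6 + 0.378/282.9 + 0.368/127.4 + 0.153/100.3 = 0.006091 ⇒ P = 164.186 kPa

Pdew = 164.186 kPa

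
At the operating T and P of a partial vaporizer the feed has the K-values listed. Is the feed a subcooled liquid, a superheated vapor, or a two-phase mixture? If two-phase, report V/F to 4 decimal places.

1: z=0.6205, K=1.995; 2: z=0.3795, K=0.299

two-phase, V/F = 0.5038

ΣzᵢKᵢ = 1.3514; Σzᵢ/Kᵢ = 1.5803.
Both exceed 1, so a two-phase solution exists.
Material balance + equilibrium reduce to Σ zᵢ(Kᵢ−1)/(1+ψ(Kᵢ−1)) = 0.
Iterate (Newton) starting at ψ = 0.5:
  ψ = 0.5000: g = 0.00269, g' = -0.7160 → ψ = 0.5038
Converged at ψ = 0.5038.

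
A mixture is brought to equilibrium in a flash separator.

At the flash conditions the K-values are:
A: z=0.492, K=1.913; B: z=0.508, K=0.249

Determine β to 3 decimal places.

Material balance + equilibrium reduce to Σ zᵢ(Kᵢ−1)/(1+β(Kᵢ−1)) = 0.
Check two-phase: ΣzᵢKᵢ = 1.068 > 1 and Σzᵢ/Kᵢ = 2.297 > 1, so g(0) = 0.068 > 0 and g(1) = -1.297 < 0.
Binary case is linear: z₁(K₁−1)(1+β(K₂−1)) + z₂(K₂−1)(1+β(K₁−1)) = 0
⇒ β = [z₁(K₁−1)+z₂(K₂−1)] / [−(K₁−1)(K₂−1)] = 0.0677/0.6857 = 0.099

β = 0.099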